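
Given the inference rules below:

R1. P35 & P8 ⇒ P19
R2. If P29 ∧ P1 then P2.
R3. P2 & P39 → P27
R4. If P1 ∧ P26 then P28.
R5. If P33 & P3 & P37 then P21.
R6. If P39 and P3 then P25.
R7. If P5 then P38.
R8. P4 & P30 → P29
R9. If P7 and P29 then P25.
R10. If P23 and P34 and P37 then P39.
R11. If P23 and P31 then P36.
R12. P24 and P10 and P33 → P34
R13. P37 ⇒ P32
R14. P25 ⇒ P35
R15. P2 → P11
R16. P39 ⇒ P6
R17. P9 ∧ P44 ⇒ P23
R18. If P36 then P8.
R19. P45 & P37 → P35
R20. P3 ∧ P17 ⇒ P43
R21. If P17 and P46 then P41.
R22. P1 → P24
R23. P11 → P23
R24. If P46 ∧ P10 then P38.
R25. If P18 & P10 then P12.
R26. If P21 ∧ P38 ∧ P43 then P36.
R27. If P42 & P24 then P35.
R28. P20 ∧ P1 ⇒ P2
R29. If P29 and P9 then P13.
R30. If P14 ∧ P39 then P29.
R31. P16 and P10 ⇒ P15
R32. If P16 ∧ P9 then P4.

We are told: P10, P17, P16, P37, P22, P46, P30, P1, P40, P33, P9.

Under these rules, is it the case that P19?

No

Forward chaining from the given facts derives: P32, P41, P24, P38, P15, P4, P29, P34, P13, P2, P11, P23, P39, P6, P27.
The only rule concluding P19 is R1, which needs P35; that is never established.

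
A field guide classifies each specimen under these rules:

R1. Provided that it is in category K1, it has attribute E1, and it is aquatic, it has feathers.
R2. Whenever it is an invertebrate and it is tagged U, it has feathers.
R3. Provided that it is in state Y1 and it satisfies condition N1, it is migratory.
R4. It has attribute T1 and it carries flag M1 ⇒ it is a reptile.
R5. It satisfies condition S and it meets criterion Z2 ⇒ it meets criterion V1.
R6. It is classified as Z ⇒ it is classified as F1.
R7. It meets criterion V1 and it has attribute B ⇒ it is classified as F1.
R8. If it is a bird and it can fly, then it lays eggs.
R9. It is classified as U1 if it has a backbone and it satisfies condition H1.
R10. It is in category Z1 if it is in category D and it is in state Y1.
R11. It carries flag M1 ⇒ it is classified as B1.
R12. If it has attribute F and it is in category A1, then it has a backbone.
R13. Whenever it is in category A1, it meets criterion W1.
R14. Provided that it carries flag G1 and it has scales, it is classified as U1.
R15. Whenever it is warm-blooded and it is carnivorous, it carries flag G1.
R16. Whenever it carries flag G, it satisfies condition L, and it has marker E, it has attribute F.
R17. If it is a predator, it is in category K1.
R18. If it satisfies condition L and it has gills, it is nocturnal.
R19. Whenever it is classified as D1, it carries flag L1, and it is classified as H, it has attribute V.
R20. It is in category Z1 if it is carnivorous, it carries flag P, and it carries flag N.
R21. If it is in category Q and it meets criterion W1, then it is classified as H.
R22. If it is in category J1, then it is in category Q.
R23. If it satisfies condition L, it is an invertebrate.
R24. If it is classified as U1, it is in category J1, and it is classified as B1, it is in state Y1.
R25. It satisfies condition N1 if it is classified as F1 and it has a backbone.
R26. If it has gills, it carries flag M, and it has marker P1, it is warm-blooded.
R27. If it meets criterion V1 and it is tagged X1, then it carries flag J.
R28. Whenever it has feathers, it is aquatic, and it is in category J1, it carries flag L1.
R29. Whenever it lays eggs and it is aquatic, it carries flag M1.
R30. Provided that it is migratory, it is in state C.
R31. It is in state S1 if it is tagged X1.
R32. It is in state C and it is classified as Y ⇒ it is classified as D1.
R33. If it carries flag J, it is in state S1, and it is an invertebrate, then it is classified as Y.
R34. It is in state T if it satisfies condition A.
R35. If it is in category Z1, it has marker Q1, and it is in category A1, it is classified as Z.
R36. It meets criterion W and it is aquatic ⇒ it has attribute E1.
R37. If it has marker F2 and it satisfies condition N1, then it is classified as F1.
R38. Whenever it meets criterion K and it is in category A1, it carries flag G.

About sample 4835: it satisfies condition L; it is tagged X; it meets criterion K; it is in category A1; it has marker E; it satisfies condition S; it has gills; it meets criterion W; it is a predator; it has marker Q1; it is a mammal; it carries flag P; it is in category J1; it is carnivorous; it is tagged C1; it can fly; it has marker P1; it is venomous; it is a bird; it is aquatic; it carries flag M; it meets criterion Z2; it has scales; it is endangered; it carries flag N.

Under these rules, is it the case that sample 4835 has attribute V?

Forward chaining from the given facts derives: meets criterion V1, lays eggs, meets criterion W1, is in category K1, is nocturnal, is in category Z1, is in category Q, is an invertebrate, is warm-blooded, carries flag M1, is classified as Z, has attribute E1, carries flag G, has feathers, is classified as F1, is classified as B1, carries flag G1, has attribute F, is classified as H, carries flag L1, has a backbone, is classified as U1, is in state Y1, satisfies condition N1, is migratory, is in state C.
The only rule concluding "it has attribute V" is R19, which needs "it is classified as D1"; that is never established.

No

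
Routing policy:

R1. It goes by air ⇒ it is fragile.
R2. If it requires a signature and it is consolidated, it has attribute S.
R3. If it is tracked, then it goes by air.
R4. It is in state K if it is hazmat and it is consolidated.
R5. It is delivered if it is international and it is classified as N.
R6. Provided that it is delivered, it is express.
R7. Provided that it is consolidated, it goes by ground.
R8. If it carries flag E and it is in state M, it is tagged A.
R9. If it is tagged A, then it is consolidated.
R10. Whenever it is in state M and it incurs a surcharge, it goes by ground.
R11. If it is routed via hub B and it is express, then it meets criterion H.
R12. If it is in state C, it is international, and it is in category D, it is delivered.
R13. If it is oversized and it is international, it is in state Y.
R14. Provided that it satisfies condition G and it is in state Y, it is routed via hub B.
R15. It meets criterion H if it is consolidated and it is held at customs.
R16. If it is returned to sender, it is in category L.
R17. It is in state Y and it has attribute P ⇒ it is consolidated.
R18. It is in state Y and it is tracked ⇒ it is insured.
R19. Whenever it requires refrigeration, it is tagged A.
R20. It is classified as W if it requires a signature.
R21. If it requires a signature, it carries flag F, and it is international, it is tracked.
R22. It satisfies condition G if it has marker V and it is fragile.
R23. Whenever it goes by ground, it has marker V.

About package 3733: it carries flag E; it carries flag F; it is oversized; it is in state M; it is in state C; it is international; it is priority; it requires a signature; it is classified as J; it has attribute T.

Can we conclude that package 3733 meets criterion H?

No

Forward chaining from the given facts derives: is tagged A, is consolidated, is in state Y, is classified as W, is tracked, has attribute S, goes by air, goes by ground, is insured, has marker V, is fragile, satisfies condition G, is routed via hub B.
Rules concluding "it meets criterion H": R11 needs "it is express"; R15 needs "it is held at customs" — none of these are established.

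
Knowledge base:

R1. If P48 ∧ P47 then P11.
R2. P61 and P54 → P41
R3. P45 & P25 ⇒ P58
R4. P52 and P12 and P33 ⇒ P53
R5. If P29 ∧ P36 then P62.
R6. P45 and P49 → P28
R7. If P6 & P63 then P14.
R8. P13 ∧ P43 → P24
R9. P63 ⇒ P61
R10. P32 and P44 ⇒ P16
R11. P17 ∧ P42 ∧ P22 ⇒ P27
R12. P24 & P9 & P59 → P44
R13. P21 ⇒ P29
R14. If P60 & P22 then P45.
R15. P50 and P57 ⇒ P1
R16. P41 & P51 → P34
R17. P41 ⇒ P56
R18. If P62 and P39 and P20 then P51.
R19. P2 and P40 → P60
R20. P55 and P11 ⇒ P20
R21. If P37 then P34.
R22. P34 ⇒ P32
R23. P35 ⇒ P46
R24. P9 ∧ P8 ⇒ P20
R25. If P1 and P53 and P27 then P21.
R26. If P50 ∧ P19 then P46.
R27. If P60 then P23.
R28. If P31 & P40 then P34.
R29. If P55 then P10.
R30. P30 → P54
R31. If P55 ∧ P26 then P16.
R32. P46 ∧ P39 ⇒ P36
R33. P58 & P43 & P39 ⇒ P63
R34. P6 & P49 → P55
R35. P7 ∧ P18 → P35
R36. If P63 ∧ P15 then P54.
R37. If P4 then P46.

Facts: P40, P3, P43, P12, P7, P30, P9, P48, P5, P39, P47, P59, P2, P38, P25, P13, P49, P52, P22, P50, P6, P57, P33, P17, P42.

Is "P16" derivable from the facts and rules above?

No

Forward chaining from the given facts derives: P11, P53, P24, P27, P44, P1, P60, P21, P23, P54, P55, P29, P45, P20, P10, P58, P28, P63, P14, P61, P41, P56.
Rules concluding P16: R10 needs P32; R31 needs P26 — none of these are established.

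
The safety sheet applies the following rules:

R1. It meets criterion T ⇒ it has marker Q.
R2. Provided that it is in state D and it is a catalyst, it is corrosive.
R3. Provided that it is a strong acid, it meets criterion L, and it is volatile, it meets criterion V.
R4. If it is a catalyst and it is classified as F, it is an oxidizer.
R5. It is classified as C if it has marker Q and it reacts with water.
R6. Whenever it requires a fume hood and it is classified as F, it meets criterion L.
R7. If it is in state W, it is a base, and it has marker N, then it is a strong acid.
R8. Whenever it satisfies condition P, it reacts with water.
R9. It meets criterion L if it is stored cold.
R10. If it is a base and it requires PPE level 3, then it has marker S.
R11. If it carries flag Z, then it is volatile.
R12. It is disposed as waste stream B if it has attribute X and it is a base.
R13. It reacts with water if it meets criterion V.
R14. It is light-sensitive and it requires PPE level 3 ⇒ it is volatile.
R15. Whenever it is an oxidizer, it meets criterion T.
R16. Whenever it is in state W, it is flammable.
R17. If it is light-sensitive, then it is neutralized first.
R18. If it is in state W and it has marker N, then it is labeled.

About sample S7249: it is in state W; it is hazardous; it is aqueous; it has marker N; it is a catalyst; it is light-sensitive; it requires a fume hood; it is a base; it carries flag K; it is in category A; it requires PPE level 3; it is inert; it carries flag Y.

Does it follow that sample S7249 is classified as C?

Forward chaining from the given facts derives: is a strong acid, has marker S, is volatile, is flammable, is neutralized first, is labeled.
The only rule concluding "it is classified as C" is R5, which needs "it has marker Q"; that is never established.

No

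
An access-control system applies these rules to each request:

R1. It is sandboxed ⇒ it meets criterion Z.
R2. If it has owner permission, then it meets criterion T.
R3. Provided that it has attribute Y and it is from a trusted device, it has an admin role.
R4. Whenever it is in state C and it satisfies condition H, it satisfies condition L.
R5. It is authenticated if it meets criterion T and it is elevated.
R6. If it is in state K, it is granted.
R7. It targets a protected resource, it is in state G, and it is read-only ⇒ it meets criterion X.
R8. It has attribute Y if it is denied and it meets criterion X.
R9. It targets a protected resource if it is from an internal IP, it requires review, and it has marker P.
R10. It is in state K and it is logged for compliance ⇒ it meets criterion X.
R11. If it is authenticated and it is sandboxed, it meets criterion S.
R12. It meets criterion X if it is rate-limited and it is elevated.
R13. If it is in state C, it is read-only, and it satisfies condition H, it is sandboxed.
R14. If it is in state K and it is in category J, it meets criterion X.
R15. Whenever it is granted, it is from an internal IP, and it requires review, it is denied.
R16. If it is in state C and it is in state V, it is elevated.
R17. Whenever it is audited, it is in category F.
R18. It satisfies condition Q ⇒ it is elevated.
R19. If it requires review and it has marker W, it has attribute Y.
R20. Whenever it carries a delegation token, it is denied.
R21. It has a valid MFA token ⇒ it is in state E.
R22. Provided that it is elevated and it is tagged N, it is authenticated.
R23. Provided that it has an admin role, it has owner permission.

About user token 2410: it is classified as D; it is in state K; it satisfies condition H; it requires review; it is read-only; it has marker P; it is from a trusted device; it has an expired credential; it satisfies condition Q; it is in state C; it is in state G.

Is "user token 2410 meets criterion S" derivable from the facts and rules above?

Forward chaining from the given facts derives: satisfies condition L, is granted, is sandboxed, is elevated, meets criterion Z.
The only rule concluding "it meets criterion S" is R11, which needs "it is authenticated"; that is never established.

No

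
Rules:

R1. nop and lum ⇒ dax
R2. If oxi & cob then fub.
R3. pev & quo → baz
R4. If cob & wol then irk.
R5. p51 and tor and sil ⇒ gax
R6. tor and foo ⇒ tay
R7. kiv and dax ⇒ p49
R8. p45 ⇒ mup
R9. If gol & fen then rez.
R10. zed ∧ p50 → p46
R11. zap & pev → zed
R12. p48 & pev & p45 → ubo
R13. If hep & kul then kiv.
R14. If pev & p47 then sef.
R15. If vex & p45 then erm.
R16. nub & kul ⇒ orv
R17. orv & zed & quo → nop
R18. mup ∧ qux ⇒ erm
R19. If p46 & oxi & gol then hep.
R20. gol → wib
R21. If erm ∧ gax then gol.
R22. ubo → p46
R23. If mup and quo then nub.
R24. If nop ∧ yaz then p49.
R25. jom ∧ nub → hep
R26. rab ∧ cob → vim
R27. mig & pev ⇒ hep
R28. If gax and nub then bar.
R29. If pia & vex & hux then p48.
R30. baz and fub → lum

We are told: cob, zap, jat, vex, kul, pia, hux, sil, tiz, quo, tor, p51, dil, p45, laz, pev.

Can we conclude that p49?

No

Forward chaining from the given facts derives: baz, gax, mup, zed, erm, gol, nub, bar, p48, ubo, orv, nop, wib, p46.
Rules concluding p49: R7 needs kiv; R24 needs yaz — none of these are established.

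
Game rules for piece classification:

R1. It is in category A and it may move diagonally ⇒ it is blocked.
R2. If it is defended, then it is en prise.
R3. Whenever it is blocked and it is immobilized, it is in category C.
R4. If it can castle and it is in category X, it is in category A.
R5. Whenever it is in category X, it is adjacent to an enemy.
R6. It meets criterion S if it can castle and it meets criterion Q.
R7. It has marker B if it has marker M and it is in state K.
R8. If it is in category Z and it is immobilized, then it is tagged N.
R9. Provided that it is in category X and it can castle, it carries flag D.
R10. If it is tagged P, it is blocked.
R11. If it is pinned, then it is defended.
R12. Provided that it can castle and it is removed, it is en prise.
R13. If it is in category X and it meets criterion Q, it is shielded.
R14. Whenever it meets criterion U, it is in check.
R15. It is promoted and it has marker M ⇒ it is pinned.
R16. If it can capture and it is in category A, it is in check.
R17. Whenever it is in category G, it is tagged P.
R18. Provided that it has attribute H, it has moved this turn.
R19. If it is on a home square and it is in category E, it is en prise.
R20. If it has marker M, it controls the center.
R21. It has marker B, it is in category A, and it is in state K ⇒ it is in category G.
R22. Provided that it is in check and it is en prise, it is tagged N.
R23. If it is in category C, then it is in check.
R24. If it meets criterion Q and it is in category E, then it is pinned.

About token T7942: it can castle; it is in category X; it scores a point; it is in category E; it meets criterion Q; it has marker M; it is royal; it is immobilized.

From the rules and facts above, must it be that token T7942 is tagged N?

No

Forward chaining from the given facts derives: is in category A, is adjacent to an enemy, meets criterion S, carries flag D, is shielded, controls the center, is pinned, is defended, is en prise.
Rules concluding "it is tagged N": R8 needs "it is in category Z"; R22 needs "it is in check" — none of these are established.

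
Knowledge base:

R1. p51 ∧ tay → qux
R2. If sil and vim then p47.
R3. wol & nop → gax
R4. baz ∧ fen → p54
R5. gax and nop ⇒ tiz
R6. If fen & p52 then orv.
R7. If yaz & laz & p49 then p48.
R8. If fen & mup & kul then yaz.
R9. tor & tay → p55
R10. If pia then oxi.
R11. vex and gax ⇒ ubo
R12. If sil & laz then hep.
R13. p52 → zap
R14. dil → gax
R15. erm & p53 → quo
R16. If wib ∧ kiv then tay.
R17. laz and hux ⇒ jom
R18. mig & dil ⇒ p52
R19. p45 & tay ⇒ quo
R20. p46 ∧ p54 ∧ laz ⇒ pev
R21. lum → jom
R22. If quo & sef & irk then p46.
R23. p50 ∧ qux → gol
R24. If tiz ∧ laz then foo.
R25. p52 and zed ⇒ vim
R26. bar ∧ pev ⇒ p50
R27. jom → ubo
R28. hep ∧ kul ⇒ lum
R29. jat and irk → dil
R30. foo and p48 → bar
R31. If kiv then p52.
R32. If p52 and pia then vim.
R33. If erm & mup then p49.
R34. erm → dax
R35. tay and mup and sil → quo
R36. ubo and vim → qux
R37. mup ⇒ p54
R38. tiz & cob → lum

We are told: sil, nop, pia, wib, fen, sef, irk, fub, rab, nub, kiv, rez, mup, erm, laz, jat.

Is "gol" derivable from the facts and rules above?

Forward chaining from the given facts derives: oxi, hep, tay, dil, p52, vim, p49, dax, quo, p54, p47, orv, zap, gax, p46, tiz, pev, foo.
The only rule concluding gol is R23, which needs p50; that is never established.

No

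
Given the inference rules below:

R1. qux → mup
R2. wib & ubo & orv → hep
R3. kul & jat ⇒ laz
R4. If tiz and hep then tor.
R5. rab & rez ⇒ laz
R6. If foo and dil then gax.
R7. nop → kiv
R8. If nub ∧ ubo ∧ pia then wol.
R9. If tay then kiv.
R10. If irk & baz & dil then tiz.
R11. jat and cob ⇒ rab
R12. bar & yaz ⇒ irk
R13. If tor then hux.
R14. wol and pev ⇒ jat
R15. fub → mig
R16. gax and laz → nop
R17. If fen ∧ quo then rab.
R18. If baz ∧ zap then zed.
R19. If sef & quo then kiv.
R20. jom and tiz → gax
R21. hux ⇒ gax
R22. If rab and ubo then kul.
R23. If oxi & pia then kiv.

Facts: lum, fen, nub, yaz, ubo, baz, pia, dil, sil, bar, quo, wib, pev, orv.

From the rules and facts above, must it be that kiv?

hep  (by R2: wib, ubo, orv)
wol  (by R8: nub, ubo, pia)
irk  (by R12: bar, yaz)
jat  (by R14: wol, pev)
rab  (by R17: fen, quo)
kul  (by R22: rab, ubo)
laz  (by R3: kul, jat)
tiz  (by R10: irk, baz, dil)
tor  (by R4: tiz, hep)
hux  (by R13: tor)
gax  (by R21: hux)
nop  (by R16: gax, laz)
kiv  (by R7: nop)

Yes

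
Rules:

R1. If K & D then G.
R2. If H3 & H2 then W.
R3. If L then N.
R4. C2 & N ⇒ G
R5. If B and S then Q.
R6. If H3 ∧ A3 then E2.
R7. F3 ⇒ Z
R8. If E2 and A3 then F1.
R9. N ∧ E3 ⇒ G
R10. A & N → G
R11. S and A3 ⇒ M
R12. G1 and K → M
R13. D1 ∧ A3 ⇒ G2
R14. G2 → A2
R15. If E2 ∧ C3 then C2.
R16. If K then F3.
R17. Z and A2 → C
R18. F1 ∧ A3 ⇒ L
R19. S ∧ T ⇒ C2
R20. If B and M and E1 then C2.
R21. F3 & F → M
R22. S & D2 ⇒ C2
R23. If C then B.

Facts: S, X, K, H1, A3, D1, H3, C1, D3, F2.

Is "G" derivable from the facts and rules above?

No

Forward chaining from the given facts derives: E2, F1, M, G2, A2, F3, L, N, Z, C, B, Q.
Rules concluding G: R1 needs D; R4 needs C2; R9 needs E3; R10 needs A — none of these are established.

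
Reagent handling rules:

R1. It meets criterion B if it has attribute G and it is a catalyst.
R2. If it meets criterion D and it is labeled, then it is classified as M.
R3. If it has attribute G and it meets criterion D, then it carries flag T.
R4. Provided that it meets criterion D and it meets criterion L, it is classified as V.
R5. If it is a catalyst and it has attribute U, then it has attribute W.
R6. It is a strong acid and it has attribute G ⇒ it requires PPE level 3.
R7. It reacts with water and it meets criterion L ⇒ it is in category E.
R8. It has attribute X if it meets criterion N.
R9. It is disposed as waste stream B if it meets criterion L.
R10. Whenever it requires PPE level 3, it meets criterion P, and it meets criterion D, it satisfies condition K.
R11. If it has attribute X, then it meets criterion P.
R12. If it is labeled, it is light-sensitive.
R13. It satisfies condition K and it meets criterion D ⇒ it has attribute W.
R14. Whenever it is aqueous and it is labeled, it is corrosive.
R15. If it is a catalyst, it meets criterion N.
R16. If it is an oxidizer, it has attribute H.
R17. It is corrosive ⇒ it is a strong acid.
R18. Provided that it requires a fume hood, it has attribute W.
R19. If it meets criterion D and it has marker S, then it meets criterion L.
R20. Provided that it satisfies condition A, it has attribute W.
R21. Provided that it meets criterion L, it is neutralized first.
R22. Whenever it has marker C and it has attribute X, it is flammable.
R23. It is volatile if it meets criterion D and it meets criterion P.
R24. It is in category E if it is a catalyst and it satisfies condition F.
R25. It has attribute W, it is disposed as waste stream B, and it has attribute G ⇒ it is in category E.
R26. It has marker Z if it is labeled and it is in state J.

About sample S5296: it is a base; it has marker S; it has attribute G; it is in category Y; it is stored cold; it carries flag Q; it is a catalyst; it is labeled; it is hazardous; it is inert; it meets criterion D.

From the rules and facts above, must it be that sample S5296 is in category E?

Forward chaining from the given facts derives: meets criterion B, is classified as M, carries flag T, is light-sensitive, meets criterion N, meets criterion L, is neutralized first, is classified as V, has attribute X, is disposed as waste stream B, meets criterion P, is volatile.
Rules concluding "it is in category E": R7 needs "it reacts with water"; R24 needs "it satisfies condition F"; R25 needs "it has attribute W" — none of these are established.

No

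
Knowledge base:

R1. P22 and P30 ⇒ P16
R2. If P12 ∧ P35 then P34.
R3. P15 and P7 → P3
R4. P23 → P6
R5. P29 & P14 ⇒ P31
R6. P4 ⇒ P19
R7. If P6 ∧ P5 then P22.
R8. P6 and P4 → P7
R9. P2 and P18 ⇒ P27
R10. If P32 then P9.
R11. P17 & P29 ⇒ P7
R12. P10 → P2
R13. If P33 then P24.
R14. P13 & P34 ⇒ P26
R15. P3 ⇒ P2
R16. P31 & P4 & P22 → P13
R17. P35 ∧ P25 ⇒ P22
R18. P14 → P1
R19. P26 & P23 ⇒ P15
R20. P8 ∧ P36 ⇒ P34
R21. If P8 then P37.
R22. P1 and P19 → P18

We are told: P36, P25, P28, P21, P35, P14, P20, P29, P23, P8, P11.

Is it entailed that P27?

No

Forward chaining from the given facts derives: P6, P31, P22, P1, P34, P37.
The only rule concluding P27 is R9, which needs P2; that is never established.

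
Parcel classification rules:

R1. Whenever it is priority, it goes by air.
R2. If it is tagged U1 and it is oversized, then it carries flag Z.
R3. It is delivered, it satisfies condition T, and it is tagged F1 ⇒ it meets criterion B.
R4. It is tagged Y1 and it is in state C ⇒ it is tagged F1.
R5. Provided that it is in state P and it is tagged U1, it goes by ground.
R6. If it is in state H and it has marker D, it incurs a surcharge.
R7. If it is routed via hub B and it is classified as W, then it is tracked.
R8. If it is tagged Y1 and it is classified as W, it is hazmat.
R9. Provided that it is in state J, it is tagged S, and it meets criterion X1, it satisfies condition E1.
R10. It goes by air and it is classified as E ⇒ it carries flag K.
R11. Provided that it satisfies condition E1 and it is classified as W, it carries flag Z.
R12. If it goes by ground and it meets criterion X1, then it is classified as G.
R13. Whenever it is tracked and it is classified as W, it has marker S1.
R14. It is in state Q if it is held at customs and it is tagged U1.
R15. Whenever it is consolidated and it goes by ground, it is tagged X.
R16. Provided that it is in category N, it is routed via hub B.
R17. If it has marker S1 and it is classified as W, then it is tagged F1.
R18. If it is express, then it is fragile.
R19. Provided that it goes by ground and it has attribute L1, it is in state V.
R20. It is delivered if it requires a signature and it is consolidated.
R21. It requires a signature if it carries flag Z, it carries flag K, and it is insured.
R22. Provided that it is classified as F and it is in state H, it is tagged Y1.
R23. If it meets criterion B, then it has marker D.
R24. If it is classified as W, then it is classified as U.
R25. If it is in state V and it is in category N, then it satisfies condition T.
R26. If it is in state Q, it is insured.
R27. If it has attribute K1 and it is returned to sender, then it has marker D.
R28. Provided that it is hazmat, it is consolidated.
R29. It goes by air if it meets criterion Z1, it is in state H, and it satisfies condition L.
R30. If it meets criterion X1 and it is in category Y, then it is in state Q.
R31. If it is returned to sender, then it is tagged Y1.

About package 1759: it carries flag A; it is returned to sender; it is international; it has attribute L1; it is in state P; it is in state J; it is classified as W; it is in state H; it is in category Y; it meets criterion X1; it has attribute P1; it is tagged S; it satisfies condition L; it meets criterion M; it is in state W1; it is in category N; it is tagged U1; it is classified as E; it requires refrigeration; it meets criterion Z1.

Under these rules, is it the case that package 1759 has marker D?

By R5 (it is in state P, it is tagged U1): it goes by ground.
By R9 (it is in state J, it is tagged S, it meets criterion X1): it satisfies condition E1.
By R11 (it satisfies condition E1, it is classified as W): it carries flag Z.
By R16 (it is in category N): it is routed via hub B.
By R19 (it goes by ground, it has attribute L1): it is in state V.
By R25 (it is in state V, it is in category N): it satisfies condition T.
By R29 (it meets criterion Z1, it is in state H, it satisfies condition L): it goes by air.
By R30 (it meets criterion X1, it is in category Y): it is in state Q.
By R31 (it is returned to sender): it is tagged Y1.
By R7 (it is routed via hub B, it is classified as W): it is tracked.
By R8 (it is tagged Y1, it is classified as W): it is hazmat.
By R10 (it goes by air, it is classified as E): it carries flag K.
By R13 (it is tracked, it is classified as W): it has marker S1.
By R17 (it has marker S1, it is classified as W): it is tagged F1.
By R26 (it is in state Q): it is insured.
By R28 (it is hazmat): it is consolidated.
By R21 (it carries flag Z, it carries flag K, it is insured): it requires a signature.
By R20 (it requires a signature, it is consolidated): it is delivered.
By R3 (it is delivered, it satisfies condition T, it is tagged F1): it meets criterion B.
By R23 (it meets criterion B): it has marker D.

Yes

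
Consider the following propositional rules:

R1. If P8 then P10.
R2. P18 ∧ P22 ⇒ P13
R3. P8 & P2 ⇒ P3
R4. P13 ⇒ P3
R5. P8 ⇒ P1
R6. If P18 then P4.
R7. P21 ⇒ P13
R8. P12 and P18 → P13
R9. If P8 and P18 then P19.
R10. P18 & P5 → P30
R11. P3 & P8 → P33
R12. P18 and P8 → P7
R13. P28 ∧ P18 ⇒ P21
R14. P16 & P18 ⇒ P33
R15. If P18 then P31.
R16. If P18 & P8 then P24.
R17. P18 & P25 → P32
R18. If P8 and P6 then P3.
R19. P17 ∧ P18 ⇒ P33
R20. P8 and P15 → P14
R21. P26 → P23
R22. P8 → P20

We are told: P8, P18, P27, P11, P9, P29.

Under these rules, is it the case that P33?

No

Forward chaining from the given facts derives: P10, P1, P4, P19, P7, P31, P24, P20.
Rules concluding P33: R11 needs P3; R14 needs P16; R19 needs P17 — none of these are established.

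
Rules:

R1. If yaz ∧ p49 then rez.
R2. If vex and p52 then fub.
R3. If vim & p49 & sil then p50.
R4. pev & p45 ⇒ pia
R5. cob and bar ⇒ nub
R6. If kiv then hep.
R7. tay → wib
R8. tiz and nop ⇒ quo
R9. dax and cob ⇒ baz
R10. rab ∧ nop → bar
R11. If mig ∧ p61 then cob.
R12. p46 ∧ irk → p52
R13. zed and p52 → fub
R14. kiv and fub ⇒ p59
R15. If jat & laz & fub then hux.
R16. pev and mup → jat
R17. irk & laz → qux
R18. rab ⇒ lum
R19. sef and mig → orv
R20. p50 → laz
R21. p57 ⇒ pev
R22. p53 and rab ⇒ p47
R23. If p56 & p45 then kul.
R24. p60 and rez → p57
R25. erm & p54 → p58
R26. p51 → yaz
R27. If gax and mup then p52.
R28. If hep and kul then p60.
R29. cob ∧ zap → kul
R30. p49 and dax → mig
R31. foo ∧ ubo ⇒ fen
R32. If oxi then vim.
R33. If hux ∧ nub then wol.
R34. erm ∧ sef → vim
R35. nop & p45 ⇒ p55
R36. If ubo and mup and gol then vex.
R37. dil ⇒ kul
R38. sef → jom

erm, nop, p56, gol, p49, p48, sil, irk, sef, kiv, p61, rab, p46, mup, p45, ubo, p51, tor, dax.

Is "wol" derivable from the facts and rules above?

Yes

hep  (by R6: kiv)
bar  (by R10: rab, nop)
p52  (by R12: p46, irk)
kul  (by R23: p56, p45)
yaz  (by R26: p51)
p60  (by R28: hep, kul)
mig  (by R30: p49, dax)
vim  (by R34: erm, sef)
vex  (by R36: ubo, mup, gol)
rez  (by R1: yaz, p49)
fub  (by R2: vex, p52)
p50  (by R3: vim, p49, sil)
cob  (by R11: mig, p61)
laz  (by R20: p50)
p57  (by R24: p60, rez)
nub  (by R5: cob, bar)
pev  (by R21: p57)
jat  (by R16: pev, mup)
hux  (by R15: jat, laz, fub)
wol  (by R33: hux, nub)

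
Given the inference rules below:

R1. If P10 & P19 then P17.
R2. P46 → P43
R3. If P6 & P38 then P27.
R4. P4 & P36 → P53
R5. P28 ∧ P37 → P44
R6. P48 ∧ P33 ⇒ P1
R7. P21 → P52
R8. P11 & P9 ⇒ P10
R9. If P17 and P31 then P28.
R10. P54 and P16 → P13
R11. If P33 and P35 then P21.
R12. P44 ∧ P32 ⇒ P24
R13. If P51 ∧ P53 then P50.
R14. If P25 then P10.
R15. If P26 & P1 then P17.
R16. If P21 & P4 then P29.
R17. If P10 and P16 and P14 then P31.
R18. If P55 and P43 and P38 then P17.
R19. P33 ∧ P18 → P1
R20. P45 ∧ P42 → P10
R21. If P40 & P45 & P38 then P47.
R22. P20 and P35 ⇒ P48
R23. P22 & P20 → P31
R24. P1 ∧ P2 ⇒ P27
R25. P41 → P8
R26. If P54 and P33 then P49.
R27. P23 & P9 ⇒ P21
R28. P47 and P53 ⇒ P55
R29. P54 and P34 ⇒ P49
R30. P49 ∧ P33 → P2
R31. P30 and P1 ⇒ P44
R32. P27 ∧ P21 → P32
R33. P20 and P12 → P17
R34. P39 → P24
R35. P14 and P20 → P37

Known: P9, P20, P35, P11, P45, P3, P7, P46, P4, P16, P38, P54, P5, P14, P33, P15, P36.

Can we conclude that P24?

Forward chaining from the given facts derives: P43, P53, P10, P13, P21, P29, P31, P48, P49, P2, P37, P1, P52, P27, P32.
Rules concluding P24: R12 needs P44; R34 needs P39 — none of these are established.

No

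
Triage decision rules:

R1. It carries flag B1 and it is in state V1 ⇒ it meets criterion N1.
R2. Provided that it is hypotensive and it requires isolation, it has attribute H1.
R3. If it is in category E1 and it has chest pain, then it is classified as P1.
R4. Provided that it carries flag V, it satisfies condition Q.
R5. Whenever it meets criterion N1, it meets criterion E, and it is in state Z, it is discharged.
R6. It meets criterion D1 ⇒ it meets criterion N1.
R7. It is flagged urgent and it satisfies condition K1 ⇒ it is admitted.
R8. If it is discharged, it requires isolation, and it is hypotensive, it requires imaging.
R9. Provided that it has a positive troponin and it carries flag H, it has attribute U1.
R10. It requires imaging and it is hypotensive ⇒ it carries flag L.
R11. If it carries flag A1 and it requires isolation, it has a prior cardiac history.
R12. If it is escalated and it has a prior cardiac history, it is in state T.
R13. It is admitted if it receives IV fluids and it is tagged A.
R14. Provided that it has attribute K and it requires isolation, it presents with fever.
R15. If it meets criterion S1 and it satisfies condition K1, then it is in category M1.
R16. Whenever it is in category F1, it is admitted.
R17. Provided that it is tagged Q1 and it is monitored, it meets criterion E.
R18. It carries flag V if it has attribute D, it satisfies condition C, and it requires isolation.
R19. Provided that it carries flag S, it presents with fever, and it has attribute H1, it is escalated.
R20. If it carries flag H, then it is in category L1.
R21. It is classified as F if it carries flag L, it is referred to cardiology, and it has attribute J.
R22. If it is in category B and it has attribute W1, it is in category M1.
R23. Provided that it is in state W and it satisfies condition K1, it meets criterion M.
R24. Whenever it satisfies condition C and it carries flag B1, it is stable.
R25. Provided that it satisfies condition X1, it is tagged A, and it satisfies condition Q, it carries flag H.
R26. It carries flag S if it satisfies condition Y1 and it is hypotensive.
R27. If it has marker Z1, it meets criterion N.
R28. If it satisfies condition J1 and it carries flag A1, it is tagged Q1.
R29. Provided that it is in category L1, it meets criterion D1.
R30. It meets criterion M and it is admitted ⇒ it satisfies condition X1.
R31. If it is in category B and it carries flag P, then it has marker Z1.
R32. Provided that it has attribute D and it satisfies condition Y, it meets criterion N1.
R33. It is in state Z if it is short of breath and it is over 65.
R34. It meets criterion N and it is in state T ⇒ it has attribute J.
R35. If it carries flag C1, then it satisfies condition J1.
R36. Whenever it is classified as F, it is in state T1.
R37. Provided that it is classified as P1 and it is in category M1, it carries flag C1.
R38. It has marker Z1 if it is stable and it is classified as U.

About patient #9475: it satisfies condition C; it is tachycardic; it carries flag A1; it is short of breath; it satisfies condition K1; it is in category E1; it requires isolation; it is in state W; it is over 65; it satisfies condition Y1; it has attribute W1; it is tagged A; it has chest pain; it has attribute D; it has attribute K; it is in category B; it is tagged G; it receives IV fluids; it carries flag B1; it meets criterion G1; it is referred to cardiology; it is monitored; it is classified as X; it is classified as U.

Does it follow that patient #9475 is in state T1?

No

Forward chaining from the given facts derives: is classified as P1, has a prior cardiac history, is admitted, presents with fever, carries flag V, is in category M1, meets criterion M, is stable, satisfies condition X1, is in state Z, carries flag C1, has marker Z1, satisfies condition Q, carries flag H, meets criterion N, satisfies condition J1, is in category L1, is tagged Q1, meets criterion D1, meets criterion N1, meets criterion E, is discharged.
The only rule concluding "it is in state T1" is R36, which needs "it is classified as F"; that is never established.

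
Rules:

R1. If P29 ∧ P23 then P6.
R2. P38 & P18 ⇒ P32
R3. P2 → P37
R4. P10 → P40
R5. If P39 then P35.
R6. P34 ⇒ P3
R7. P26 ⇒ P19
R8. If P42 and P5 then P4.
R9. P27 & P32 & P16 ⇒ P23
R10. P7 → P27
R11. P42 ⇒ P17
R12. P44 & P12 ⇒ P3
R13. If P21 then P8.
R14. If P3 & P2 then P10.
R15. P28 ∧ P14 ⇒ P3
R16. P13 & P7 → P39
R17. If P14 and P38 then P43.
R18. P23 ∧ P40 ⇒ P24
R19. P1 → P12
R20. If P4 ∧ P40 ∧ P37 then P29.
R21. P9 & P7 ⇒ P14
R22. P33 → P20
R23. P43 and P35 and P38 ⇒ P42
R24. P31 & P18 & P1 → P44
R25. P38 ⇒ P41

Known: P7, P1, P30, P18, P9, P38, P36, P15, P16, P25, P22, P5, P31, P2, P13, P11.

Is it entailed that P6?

Yes

P32  (by R2: P38, P18)
P37  (by R3: P2)
P27  (by R10: P7)
P39  (by R16: P13, P7)
P12  (by R19: P1)
P14  (by R21: P9, P7)
P44  (by R24: P31, P18, P1)
P35  (by R5: P39)
P23  (by R9: P27, P32, P16)
P3  (by R12: P44, P12)
P10  (by R14: P3, P2)
P43  (by R17: P14, P38)
P42  (by R23: P43, P35, P38)
P40  (by R4: P10)
P4  (by R8: P42, P5)
P29  (by R20: P4, P40, P37)
P6  (by R1: P29, P23)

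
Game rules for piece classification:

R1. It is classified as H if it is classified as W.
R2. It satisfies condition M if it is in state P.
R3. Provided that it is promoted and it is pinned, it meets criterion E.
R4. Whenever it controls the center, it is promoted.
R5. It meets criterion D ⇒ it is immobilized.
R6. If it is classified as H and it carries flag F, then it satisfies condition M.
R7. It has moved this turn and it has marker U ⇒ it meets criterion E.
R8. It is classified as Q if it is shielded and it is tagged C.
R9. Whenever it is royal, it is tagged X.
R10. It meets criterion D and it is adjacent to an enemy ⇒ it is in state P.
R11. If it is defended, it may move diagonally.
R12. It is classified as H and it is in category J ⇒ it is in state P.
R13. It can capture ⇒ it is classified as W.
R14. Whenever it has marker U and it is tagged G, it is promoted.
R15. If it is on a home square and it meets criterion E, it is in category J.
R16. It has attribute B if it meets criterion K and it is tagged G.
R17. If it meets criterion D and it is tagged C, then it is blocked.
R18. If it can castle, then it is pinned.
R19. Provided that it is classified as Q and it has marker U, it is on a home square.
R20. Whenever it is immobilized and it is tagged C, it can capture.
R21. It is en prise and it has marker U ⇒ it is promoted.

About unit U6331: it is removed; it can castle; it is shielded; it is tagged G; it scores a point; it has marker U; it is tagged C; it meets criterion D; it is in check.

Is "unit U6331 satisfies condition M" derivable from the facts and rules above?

By R5 (it meets criterion D): it is immobilized.
By R8 (it is shielded, it is tagged C): it is classified as Q.
By R14 (it has marker U, it is tagged G): it is promoted.
By R18 (it can castle): it is pinned.
By R19 (it is classified as Q, it has marker U): it is on a home square.
By R20 (it is immobilized, it is tagged C): it can capture.
By R3 (it is promoted, it is pinned): it meets criterion E.
By R13 (it can capture): it is classified as W.
By R15 (it is on a home square, it meets criterion E): it is in category J.
By R1 (it is classified as W): it is classified as H.
By R12 (it is classified as H, it is in category J): it is in state P.
By R2 (it is in state P): it satisfies condition M.

Yes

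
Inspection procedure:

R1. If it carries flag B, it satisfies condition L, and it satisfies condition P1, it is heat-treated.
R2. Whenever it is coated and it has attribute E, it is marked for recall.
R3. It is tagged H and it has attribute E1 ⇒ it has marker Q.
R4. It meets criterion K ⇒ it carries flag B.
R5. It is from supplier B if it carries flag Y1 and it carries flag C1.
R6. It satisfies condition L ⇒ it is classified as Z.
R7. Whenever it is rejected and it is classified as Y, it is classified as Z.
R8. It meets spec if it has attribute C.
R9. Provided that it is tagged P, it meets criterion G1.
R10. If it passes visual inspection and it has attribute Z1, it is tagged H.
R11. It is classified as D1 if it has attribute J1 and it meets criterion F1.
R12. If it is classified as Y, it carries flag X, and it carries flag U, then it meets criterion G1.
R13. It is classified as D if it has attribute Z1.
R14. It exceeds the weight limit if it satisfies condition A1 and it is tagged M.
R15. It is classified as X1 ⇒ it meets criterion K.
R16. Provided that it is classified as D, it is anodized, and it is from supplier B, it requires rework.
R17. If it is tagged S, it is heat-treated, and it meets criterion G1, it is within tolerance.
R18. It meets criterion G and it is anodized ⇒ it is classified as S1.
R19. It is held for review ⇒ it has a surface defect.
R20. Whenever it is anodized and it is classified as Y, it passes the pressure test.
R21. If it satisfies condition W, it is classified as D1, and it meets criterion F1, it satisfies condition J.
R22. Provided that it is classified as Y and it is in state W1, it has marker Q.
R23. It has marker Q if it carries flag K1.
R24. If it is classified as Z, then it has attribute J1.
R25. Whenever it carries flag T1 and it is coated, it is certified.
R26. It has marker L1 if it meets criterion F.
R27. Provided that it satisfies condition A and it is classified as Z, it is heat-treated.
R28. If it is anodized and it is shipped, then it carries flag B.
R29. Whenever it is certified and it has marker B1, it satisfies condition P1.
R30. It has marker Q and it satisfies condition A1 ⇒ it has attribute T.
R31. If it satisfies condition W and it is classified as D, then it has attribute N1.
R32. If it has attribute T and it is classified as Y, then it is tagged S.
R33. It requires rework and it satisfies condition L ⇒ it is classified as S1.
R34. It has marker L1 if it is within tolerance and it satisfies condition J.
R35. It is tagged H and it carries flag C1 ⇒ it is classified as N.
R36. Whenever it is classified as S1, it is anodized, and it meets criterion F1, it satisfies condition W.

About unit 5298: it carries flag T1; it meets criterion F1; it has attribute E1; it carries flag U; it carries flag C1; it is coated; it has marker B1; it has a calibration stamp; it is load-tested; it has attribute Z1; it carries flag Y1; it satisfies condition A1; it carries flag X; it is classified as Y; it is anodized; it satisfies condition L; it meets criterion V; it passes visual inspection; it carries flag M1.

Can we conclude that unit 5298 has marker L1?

No

Forward chaining from the given facts derives: is from supplier B, is classified as Z, is tagged H, meets criterion G1, is classified as D, requires rework, passes the pressure test, has attribute J1, is certified, satisfies condition P1, is classified as S1, is classified as N, satisfies condition W, has marker Q, is classified as D1, satisfies condition J, has attribute T, has attribute N1, is tagged S.
Rules concluding "it has marker L1": R26 needs "it meets criterion F"; R34 needs "it is within tolerance" — none of these are established.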